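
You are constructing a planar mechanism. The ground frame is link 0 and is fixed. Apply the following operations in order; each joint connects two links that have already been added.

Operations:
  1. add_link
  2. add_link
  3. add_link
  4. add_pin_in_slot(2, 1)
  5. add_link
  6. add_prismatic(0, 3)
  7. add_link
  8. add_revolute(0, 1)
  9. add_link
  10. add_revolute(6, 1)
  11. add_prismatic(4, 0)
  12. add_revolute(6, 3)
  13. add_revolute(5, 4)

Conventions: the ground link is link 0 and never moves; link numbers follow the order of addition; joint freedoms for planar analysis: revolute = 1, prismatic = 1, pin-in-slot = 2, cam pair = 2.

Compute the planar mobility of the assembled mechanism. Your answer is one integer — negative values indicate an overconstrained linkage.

ground; <1,0,0>
#1 <2,0,0>
#2 <3,0,0>
#3 <4,0,0>
PS:2↔1 J2 <4,0,1>
#4 <5,0,1>
P:0↔3 J1 <5,1,1>
#5 <6,1,1>
R:0↔1 J1 <6,2,1>
#6 <7,2,1>
R:6↔1 J1 <7,3,1>
P:4↔0 J1 <7,4,1>
R:6↔3 J1 <7,5,1>
R:5↔4 J1 <7,6,1>
3×6 − 2×6 − 1×1 = 5

M = 5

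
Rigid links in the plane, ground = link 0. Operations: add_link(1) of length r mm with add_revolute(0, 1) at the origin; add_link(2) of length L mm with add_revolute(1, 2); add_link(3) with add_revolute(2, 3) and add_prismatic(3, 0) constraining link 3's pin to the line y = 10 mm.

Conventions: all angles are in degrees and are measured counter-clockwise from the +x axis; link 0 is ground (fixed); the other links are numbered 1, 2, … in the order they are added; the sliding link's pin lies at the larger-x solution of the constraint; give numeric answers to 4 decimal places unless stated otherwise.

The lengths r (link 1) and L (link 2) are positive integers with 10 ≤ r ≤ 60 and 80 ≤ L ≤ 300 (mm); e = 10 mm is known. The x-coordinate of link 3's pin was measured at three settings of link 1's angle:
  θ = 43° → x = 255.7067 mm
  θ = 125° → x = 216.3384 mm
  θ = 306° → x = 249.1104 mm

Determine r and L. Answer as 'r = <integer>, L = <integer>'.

constraint per measurement: (x − r cos θ)² + (r sin θ − e)² = L²
subtracting the θ₁ and θ₂ equations cancels the r² and L² terms:
r = (x₁² − x₂²) / (2[(x₁cos θ₁ + e sin θ₁) − (x₂cos θ₂ + e sin θ₂)]) = 30.0000 → r = 30
L² = (x₁ − r cos θ₁)² + (r sin θ₁ − e)² = 54755.9949 → L = 234.0000 → L = 234
check at θ₃=306°: x = 249.1104 (printed 249.1104) ✓

r = 30, L = 234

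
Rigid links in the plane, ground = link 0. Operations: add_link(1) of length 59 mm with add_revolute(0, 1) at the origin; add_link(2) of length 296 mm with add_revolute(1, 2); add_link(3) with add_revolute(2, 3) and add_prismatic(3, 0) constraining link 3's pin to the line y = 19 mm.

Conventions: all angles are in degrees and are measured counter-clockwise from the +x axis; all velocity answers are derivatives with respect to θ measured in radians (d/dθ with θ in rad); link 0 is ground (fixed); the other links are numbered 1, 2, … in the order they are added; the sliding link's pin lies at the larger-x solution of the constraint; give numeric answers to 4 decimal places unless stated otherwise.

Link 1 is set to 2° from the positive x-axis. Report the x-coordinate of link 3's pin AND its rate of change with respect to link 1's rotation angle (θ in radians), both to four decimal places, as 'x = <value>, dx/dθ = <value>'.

geometry: r = 59 mm, L = 296 mm, e = 19 mm
crank pin P = (r cos θ, r sin θ) = (58.964059, 2.059070)
h = r sin θ − e = 2.059070 − 19 = -16.940930
x = r cos θ + √(L² − h²) = 58.964059 + 295.514813 = 354.478872
dx/dθ = −r sin θ − h·r cos θ/√(L² − h²) (θ in radians; h = -16.940930) = 1.321153

x = 354.4789, dx/dθ = 1.3212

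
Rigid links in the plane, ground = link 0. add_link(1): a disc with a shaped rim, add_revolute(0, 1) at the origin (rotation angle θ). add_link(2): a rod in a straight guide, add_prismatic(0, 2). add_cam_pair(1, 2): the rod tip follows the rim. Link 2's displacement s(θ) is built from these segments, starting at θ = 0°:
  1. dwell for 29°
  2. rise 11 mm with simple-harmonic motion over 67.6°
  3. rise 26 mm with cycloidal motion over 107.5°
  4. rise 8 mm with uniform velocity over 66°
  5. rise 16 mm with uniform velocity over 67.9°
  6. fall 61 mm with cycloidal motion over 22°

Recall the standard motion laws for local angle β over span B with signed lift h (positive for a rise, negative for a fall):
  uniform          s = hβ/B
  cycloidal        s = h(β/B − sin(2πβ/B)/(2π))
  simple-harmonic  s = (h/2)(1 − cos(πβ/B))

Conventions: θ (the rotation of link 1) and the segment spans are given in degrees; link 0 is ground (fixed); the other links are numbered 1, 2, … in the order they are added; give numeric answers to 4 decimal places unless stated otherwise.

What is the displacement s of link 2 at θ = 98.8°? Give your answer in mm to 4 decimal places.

segment 1 (0° to 29°, dwell): s unchanged at 0.0000
segment 2 (29° to 96.6°, simple-harmonic, h = 11) is passed completely: s = 0.0000 + (11) = 11.0000
θ = 98.8° falls in segment 3 (96.6° to 204.1°, cycloidal, h = 26): β = 98.8 − 96.6 = 2.2°, B = 107.5°; Δs = 26·(0.0205 − sin(2π·0.0205)/(2π)) = 0.0015; s = 11.0000 + 0.0015 = 11.0015

11.0015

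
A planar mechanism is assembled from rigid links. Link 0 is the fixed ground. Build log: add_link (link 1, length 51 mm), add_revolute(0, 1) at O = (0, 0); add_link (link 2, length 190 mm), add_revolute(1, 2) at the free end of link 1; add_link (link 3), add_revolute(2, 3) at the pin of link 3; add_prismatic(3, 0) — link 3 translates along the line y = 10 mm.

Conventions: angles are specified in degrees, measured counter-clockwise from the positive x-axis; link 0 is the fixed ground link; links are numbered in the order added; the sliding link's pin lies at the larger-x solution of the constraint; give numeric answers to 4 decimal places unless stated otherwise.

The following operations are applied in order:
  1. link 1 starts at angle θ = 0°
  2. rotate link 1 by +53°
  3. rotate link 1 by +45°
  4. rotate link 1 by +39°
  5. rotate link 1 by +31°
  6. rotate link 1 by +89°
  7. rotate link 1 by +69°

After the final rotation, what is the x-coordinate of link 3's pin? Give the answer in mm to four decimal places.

geometry: r = 51 mm, L = 190 mm, e = 10 mm; θ starts at 0°
rotate link 1 by +53°: θ ← 0° +53° = 53°
rotate link 1 by +45°: θ ← 53° +45° = 98°
rotate link 1 by +39°: θ ← 98° +39° = 137°
rotate link 1 by +31°: θ ← 137° +31° = 168°
rotate link 1 by +89°: θ ← 168° +89° = 257°
rotate link 1 by +69°: θ ← 257° +69° = 326°
crank pin P = (r cos θ, r sin θ) = (42.280916, -28.518838)
h = r sin θ − e = -28.518838 − 10 = -38.518838
x = r cos θ + √(L² − h²) = 42.280916 + 186.054560 = 228.335476

228.3355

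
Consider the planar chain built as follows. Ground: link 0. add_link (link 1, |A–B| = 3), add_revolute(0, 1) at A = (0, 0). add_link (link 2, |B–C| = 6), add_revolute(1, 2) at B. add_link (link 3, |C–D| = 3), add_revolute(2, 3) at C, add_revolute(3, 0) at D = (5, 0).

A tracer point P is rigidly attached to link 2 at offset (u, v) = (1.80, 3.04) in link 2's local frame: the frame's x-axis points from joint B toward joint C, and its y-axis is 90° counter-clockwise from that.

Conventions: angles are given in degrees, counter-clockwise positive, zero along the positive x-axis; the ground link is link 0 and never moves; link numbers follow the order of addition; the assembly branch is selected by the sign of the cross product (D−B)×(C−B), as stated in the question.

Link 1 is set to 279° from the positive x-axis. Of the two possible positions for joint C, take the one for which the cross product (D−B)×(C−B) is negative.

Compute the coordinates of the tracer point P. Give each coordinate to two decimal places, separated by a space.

A=(0,0), D=(5.00,0)
B = A + 3.00·(cos279°, sin279°) = (0.4693, -2.9631)
|BD| = 5.4136
circle(B,6.00) ∩ circle(D,3.00): a=5.2005, h=2.9924
  candidates: C₊=(3.1838,2.3878) cross=16.200; C₋=(6.4595,-2.6210) cross=-16.200
  branch - wants cross < 0 → take C=(6.4595,-2.6210) (cross=-16.200)
ex = (C−B)/|BC| = (0.9984,0.0570); ey = (-0.0570,0.9984)
P = B + 1.80·ex + 3.04·ey = (2.0931,0.1746)

2.09 0.17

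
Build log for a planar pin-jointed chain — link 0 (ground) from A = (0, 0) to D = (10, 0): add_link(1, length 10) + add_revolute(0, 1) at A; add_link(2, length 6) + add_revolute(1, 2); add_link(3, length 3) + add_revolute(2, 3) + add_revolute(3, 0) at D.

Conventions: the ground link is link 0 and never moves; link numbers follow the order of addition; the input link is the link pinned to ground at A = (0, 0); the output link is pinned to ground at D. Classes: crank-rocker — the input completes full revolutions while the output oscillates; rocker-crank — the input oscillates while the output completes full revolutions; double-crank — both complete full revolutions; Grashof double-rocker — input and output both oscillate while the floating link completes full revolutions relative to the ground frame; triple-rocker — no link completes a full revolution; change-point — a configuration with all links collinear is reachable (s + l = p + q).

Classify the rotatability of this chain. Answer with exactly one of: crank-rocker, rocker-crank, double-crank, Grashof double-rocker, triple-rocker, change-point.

lengths: ground=10, input=10, coupler=6, output=3
sorted: s=3 (shortest), l=10 (longest), p+q=16
s + l = 13 vs p + q = 16
s + l < p + q (Grashof) with shortest = output link → rocker-crank

rocker-crank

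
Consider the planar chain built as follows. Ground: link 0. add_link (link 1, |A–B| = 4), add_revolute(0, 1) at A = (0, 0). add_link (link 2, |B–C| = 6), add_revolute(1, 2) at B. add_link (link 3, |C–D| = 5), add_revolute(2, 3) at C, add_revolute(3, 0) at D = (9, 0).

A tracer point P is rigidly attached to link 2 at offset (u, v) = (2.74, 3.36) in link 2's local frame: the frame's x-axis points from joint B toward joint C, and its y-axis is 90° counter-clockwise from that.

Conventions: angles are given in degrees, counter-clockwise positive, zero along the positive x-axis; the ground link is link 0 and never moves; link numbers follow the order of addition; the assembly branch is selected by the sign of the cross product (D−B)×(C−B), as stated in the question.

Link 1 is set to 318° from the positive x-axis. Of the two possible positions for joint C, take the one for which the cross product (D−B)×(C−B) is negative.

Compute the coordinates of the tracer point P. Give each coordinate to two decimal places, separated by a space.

A=(0,0), D=(9.00,0)
B = A + 4.00·(cos318°, sin318°) = (2.9726, -2.6765)
|BD| = 6.5950
circle(B,6.00) ∩ circle(D,5.00): a=4.1315, h=4.3510
  candidates: C₊=(4.9827,2.9768) cross=28.695; C₋=(8.5143,-4.9764) cross=-28.695
  branch - wants cross < 0 → take C=(8.5143,-4.9764) (cross=-28.695)
ex = (C−B)/|BC| = (0.9236,-0.3833); ey = (0.3833,0.9236)
P = B + 2.74·ex + 3.36·ey = (6.7912,-0.6234)

6.79 -0.62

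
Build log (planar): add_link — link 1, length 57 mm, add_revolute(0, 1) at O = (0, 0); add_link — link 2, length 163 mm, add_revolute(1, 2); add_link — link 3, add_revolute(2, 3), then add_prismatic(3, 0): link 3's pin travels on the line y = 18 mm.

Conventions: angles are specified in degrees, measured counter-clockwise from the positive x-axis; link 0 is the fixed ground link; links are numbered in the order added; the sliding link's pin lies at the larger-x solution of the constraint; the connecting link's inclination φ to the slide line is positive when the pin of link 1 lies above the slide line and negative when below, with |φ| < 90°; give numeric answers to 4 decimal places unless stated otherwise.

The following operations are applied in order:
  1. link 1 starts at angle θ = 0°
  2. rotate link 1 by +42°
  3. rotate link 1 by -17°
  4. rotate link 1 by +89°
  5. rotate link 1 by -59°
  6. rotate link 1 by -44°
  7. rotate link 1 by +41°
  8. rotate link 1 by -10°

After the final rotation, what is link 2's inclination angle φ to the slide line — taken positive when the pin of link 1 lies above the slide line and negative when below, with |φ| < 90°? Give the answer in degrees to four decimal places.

geometry: r = 57 mm, L = 163 mm, e = 18 mm; θ starts at 0°
rotate link 1 by +42°: θ ← 0° +42° = 42°
rotate link 1 by -17°: θ ← 42° -17° = 25°
rotate link 1 by +89°: θ ← 25° +89° = 114°
rotate link 1 by -59°: θ ← 114° -59° = 55°
rotate link 1 by -44°: θ ← 55° -44° = 11°
rotate link 1 by +41°: θ ← 11° +41° = 52°
rotate link 1 by -10°: θ ← 52° -10° = 42°
h = r sin θ − e = 38.140445 − 18 = 20.140445
sin φ = h / L = 20.140445 / 163 = 0.12356101
φ = arcsin(0.12356101) = 7.097663°

7.0977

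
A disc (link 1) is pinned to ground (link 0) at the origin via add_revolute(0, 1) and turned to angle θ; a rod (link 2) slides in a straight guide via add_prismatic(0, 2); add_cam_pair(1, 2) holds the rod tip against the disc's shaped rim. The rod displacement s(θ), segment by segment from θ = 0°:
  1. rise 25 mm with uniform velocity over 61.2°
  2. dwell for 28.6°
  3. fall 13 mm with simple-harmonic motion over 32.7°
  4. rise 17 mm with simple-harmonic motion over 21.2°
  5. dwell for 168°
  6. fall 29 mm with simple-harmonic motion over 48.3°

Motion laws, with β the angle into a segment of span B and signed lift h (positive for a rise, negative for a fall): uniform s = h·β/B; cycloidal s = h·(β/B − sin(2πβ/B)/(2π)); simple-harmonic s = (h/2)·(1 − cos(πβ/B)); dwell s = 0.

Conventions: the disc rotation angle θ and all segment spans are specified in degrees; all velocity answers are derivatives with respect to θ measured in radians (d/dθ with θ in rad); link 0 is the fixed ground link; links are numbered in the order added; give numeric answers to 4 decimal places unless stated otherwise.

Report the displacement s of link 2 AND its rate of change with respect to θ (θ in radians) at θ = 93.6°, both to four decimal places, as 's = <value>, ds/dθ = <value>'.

segment 1 (0° to 61.2°, uniform, h = 25) is passed completely: s = 0.0000 + (25) = 25.0000
segment 2 (61.2° to 89.8°, dwell): s unchanged at 25.0000
θ = 93.6° falls in segment 3 (89.8° to 122.5°, simple-harmonic, h = -13): β = 93.6 − 89.8 = 3.8°, B = 32.7°; Δs = -13/2·(1 − cos(π·0.1162)) = -0.4284; s = 25.0000 − 0.4284 = 24.5716
velocity in seg [89.8°–122.5°] (simple-harmonic), θ in radians: β = 3.8° = 0.0663 rad, B = 32.7° = 0.5707 rad; ds/dθ = (πh/(2B)) sin(πβ/B) = (π·(-13)/(2·0.5707)) sin(π·0.1162) = -12.774189 mm/rad

s = 24.5716, ds/dθ = -12.7742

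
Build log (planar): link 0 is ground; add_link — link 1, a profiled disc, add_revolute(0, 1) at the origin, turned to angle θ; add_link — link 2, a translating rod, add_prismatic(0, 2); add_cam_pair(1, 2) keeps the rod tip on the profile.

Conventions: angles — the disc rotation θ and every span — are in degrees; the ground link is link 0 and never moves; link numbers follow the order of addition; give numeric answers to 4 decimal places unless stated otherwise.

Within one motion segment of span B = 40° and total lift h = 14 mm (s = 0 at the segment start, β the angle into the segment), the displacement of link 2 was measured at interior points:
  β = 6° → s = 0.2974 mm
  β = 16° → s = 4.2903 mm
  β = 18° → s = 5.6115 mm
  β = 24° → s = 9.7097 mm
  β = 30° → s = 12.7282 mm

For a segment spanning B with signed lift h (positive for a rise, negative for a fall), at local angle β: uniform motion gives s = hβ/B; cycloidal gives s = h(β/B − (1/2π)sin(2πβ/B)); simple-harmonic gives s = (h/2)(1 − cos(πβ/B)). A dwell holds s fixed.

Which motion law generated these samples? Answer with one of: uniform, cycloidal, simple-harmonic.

candidates at β/B = r: uniform s = h·r (linear in β); cycloidal s = h·(r − sin(2πr)/(2π)); simple-harmonic s = (h/2)(1 − cos(πr))
β=6°: printed 0.2974 | uniform 2.1000, cycloidal 0.2974, simple-harmonic 0.7630
β=16°: printed 4.2903 | uniform 5.6000, cycloidal 4.2903, simple-harmonic 4.8369
β=18°: printed 5.6115 | uniform 6.3000, cycloidal 5.6115, simple-harmonic 5.9050
β=24°: printed 9.7097 | uniform 8.4000, cycloidal 9.7097, simple-harmonic 9.1631
β=30°: printed 12.7282 | uniform 10.5000, cycloidal 12.7282, simple-harmonic 11.9497
only one law matches every sample → cycloidal

cycloidal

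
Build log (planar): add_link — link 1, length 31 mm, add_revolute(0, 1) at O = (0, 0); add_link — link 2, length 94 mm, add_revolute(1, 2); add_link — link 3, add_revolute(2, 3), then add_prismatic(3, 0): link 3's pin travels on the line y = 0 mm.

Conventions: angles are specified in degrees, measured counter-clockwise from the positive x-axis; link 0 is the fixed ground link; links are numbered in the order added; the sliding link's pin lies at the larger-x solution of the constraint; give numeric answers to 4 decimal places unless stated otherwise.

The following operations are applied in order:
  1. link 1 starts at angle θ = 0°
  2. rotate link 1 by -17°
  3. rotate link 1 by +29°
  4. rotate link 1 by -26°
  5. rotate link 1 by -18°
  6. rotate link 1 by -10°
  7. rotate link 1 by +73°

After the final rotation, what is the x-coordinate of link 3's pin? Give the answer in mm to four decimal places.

geometry: r = 31 mm, L = 94 mm, e = 0 mm; θ starts at 0°
rotate link 1 by -17°: θ ← 0° -17° = -17°
rotate link 1 by +29°: θ ← -17° +29° = 12°
rotate link 1 by -26°: θ ← 12° -26° = -14°
rotate link 1 by -18°: θ ← -14° -18° = -32°
rotate link 1 by -10°: θ ← -32° -10° = -42°
rotate link 1 by +73°: θ ← -42° +73° = 31°
crank pin P = (r cos θ, r sin θ) = (26.572186, 15.966180)
h = r sin θ − e = 15.966180 − 0 = 15.966180
x = r cos θ + √(L² − h²) = 26.572186 + 92.634125 = 119.206311

119.2063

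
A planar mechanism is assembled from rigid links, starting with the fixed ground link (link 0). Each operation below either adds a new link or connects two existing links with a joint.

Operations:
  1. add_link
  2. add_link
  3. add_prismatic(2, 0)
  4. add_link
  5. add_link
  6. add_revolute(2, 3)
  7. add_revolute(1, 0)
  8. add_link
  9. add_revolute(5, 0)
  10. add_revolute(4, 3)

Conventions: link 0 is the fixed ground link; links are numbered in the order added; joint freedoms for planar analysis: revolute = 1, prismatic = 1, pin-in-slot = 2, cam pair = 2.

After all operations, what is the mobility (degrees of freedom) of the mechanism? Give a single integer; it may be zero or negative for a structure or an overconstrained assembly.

ground; <1,0,0>
#1 <2,0,0>
#2 <3,0,0>
P:2↔0 J1 <3,1,0>
#3 <4,1,0>
#4 <5,1,0>
R:2↔3 J1 <5,2,0>
R:1↔0 J1 <5,3,0>
#5 <6,3,0>
R:5↔0 J1 <6,4,0>
R:4↔3 J1 <6,5,0>
3×5 − 2×5 − 1×0 = 5

M = 5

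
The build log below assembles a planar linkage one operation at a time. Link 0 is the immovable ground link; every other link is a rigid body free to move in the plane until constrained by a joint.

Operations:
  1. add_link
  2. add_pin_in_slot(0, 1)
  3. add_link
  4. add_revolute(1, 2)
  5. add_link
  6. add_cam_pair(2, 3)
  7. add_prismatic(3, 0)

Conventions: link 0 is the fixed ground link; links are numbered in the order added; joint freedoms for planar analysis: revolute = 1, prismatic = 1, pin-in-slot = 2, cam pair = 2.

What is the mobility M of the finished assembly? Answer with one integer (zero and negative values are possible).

(L,J1,J2)=(1,0,0); link0 fixed
link1: (2,0,0)
PS 0-1 [J2]: (2,0,1)
link2: (3,0,1)
R 1-2 [J1]: (3,1,1)
link3: (4,1,1)
C 2-3 [J2]: (4,1,2)
P 3-0 [J1]: (4,2,2)
Grübler: 3·3 − 2·2 − 2 = 3

M = 3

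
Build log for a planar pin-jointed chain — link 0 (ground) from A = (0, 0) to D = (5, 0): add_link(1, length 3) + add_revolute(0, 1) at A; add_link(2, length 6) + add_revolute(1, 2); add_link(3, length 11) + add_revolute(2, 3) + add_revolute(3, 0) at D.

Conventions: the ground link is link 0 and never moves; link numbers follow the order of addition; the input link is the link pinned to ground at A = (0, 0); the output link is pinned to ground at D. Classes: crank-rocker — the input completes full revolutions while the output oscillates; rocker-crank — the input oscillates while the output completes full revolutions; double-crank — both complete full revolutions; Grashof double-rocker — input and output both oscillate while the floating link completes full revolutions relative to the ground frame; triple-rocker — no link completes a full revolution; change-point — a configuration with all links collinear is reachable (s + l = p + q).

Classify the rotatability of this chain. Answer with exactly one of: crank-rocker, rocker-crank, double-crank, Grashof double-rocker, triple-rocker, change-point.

lengths: ground=5, input=3, coupler=6, output=11
sorted: s=3 (shortest), l=11 (longest), p+q=11
s + l = 14 vs p + q = 11
s + l > p + q → non-Grashof → no link fully rotates → triple-rocker

triple-rocker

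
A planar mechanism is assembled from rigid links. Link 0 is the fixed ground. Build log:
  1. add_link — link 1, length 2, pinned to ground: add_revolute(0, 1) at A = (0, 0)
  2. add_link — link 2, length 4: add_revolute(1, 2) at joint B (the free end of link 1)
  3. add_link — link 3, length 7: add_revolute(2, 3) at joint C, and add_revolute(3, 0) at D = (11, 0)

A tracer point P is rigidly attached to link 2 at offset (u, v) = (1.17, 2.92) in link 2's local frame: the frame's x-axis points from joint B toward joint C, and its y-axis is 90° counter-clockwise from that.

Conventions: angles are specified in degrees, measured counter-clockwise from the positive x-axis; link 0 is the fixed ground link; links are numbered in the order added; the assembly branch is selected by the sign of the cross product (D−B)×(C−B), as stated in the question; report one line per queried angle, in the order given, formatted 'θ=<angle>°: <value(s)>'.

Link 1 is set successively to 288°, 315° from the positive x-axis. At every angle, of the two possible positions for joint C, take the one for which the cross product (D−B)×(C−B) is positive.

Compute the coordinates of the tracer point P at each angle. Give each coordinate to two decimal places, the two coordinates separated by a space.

A=(0,0), D=(11.00,0)
θ=288°: B = A + 2.00·(cos288°, sin288°) = (0.6180, -1.9021)
θ=288°: |BD| = 10.5548
θ=288°: circle(B,4.00) ∩ circle(D,7.00): a=3.7141, h=1.4850
θ=288°:   candidates: C₊=(4.0037,0.2280) cross=15.674; C₋=(4.5390,-2.6935) cross=-15.674
θ=288°:   branch + wants cross > 0 → take C=(4.0037,0.2280) (cross=15.674)
θ=288°: ex = (C−B)/|BC| = (0.8464,0.5325); ey = (-0.5325,0.8464)
θ=288°: P = B + 1.17·ex + 2.92·ey = (0.0534,1.1925)
θ=315°: B = A + 2.00·(cos315°, sin315°) = (1.4142, -1.4142)
θ=315°: |BD| = 9.6895
θ=315°: circle(B,4.00) ∩ circle(D,7.00): a=3.1419, h=2.4756
θ=315°:   candidates: C₊=(4.1612,1.4934) cross=23.987; C₋=(4.8838,-3.4047) cross=-23.987
θ=315°:   branch + wants cross > 0 → take C=(4.1612,1.4934) (cross=23.987)
θ=315°: ex = (C−B)/|BC| = (0.6867,0.7269); ey = (-0.7269,0.6867)
θ=315°: P = B + 1.17·ex + 2.92·ey = (0.0951,1.4415)

θ=288°: 0.05 1.19
θ=315°: 0.10 1.44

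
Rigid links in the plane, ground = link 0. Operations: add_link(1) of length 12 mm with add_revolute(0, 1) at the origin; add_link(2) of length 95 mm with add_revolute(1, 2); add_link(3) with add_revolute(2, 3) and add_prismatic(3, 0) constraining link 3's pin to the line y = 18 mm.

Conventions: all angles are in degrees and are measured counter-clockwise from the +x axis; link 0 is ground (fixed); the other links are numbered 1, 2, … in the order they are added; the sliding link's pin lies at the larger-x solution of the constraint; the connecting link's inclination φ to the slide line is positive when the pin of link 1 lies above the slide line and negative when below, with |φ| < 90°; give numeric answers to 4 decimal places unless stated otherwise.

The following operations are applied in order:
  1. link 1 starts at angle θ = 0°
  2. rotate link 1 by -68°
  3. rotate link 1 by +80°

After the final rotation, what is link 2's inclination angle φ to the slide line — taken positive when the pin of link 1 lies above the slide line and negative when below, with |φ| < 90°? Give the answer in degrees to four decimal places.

geometry: r = 12 mm, L = 95 mm, e = 18 mm; θ starts at 0°
rotate link 1 by -68°: θ ← 0° -68° = -68°
rotate link 1 by +80°: θ ← -68° +80° = 12°
h = r sin θ − e = 2.494940 − 18 = -15.505060
sin φ = h / L = -15.505060 / 95 = -0.16321115
φ = arcsin(-0.16321115) = -9.393333°

-9.3933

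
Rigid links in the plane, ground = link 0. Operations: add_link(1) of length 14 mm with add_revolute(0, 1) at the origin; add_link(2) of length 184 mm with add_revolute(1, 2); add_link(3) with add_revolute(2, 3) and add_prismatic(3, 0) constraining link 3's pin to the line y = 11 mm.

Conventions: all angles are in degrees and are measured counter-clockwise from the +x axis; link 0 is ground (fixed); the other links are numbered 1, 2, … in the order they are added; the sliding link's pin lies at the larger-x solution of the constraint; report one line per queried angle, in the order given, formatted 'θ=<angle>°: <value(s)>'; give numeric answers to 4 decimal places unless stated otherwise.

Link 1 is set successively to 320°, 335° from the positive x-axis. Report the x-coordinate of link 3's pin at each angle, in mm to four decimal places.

geometry: r = 14 mm, L = 184 mm, e = 11 mm
θ=320°: crank pin P = (r cos θ, r sin θ) = (10.724622, -8.999027)
θ=320°: h = r sin θ − e = -8.999027 − 11 = -19.999027
θ=320°: x = r cos θ + √(L² − h²) = 10.724622 + 182.909920 = 193.634542
θ=335°: crank pin P = (r cos θ, r sin θ) = (12.688309, -5.916656)
θ=335°: h = r sin θ − e = -5.916656 − 11 = -16.916656
θ=335°: x = r cos θ + √(L² − h²) = 12.688309 + 183.220705 = 195.909014

θ=320°: 193.6345
θ=335°: 195.9090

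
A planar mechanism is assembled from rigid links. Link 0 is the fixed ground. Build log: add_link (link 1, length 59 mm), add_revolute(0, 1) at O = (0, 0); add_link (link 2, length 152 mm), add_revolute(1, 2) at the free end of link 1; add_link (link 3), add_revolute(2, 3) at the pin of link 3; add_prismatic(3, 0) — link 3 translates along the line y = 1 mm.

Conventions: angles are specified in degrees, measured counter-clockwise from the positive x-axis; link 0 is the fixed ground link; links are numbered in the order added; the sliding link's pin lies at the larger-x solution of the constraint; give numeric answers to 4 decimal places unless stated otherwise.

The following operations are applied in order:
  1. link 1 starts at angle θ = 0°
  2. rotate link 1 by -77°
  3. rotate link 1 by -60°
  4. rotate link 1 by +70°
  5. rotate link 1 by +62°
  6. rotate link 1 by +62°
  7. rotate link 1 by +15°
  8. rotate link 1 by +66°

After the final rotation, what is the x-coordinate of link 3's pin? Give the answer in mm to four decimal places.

geometry: r = 59 mm, L = 152 mm, e = 1 mm; θ starts at 0°
rotate link 1 by -77°: θ ← 0° -77° = -77°
rotate link 1 by -60°: θ ← -77° -60° = -137°
rotate link 1 by +70°: θ ← -137° +70° = -67°
rotate link 1 by +62°: θ ← -67° +62° = -5°
rotate link 1 by +62°: θ ← -5° +62° = 57°
rotate link 1 by +15°: θ ← 57° +15° = 72°
rotate link 1 by +66°: θ ← 72° +66° = 138°
crank pin P = (r cos θ, r sin θ) = (-43.845545, 39.478706)
h = r sin θ − e = 39.478706 − 1 = 38.478706
x = r cos θ + √(L² − h²) = -43.845545 + 147.048935 = 103.203390

103.2034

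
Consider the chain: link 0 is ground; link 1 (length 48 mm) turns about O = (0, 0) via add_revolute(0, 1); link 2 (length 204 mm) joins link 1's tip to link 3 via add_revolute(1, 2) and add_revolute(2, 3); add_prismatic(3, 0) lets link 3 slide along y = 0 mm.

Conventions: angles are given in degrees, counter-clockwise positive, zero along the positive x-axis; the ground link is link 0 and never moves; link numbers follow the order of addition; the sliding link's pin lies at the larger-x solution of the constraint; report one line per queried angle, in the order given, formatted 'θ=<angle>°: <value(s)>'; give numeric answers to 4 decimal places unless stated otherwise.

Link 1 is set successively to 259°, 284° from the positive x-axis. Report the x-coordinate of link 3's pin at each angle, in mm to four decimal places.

geometry: r = 48 mm, L = 204 mm, e = 0 mm
θ=259°: crank pin P = (r cos θ, r sin θ) = (-9.158832, -47.118105)
θ=259°: h = r sin θ − e = -47.118105 − 0 = -47.118105
θ=259°: x = r cos θ + √(L² − h²) = -9.158832 + 198.483965 = 189.325133
θ=284°: crank pin P = (r cos θ, r sin θ) = (11.612251, -46.574195)
θ=284°: h = r sin θ − e = -46.574195 − 0 = -46.574195
θ=284°: x = r cos θ + √(L² − h²) = 11.612251 + 198.612297 = 210.224548

θ=259°: 189.3251
θ=284°: 210.2245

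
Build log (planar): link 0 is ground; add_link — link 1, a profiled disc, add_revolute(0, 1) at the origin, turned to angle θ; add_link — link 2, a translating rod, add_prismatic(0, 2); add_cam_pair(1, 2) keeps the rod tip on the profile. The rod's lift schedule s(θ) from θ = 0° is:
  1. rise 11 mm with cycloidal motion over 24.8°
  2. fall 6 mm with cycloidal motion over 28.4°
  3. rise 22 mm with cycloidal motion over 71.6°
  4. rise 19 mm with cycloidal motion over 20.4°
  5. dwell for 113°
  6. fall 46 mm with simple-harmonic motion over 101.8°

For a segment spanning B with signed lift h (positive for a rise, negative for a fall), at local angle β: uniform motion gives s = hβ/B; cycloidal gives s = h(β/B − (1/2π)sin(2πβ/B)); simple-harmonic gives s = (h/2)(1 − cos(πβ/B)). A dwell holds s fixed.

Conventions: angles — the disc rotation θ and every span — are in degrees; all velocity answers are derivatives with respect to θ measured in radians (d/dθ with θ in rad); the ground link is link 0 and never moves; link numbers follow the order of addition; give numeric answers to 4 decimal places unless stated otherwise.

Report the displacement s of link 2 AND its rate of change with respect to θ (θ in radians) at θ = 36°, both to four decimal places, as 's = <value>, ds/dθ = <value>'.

seg 1 [0°–24.8°] cycloidal, h=11: full span → s += 11 → s = 11.0000
seg 2 [24.8°–53.2°] cycloidal, h=-6: θ=36° here. β=11.2, B=28.4. -6·(0.3944 − sin(2π·0.3944)/(2π)) = -1.7779 → s = 9.2221
velocity in seg [24.8°–53.2°] (cycloidal), θ in radians: β = 11.2° = 0.1955 rad, B = 28.4° = 0.4957 rad; ds/dθ = (h/B)(1 − cos(2πβ/B)) = ((-6)/0.4957)(1 − cos(2π·0.3944)) = -21.639744 mm/rad

s = 9.2221, ds/dθ = -21.6397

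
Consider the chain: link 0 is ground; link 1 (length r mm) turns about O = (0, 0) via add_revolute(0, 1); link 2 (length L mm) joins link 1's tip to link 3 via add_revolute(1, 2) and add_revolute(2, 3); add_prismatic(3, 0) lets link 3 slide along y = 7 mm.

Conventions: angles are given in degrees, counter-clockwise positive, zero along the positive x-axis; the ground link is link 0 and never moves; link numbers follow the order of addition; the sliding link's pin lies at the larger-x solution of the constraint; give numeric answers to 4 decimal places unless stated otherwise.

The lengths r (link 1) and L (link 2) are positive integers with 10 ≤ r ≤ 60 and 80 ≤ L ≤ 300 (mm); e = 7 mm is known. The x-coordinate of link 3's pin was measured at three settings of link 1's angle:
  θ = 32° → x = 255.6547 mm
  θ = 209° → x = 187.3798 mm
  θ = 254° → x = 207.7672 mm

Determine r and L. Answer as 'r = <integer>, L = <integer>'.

constraint per measurement: (x − r cos θ)² + (r sin θ − e)² = L²
subtracting the θ₁ and θ₂ equations cancels the r² and L² terms:
r = (x₁² − x₂²) / (2[(x₁cos θ₁ + e sin θ₁) − (x₂cos θ₂ + e sin θ₂)]) = 39.0000 → r = 39
L² = (x₁ − r cos θ₁)² + (r sin θ₁ − e)² = 49729.0061 → L = 223.0000 → L = 223
check at θ₃=254°: x = 207.7672 (printed 207.7672) ✓

r = 39, L = 223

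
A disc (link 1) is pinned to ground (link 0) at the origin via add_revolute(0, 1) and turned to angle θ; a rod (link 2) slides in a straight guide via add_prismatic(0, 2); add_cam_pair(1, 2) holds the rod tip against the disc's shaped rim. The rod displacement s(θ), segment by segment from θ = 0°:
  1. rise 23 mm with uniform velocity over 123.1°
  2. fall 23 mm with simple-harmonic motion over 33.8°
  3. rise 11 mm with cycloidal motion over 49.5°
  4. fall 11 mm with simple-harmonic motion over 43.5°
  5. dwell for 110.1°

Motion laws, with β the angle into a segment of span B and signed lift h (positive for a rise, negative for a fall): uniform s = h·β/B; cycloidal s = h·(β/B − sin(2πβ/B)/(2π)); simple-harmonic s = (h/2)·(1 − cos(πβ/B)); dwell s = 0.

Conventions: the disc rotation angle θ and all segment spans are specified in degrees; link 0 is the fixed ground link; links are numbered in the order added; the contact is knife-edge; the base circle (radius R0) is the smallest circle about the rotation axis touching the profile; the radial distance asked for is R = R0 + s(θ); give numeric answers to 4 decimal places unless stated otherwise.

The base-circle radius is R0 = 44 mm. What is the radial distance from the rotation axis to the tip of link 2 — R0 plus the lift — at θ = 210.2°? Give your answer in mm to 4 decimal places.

segment 1 (0° to 123.1°, uniform, h = 23) is passed completely: s = 0.0000 + (23) = 23.0000
segment 2 (123.1° to 156.9°, simple-harmonic, h = -23) is passed completely: s = 23.0000 + (-23) = 0.0000
segment 3 (156.9° to 206.4°, cycloidal, h = 11) is passed completely: s = 0.0000 + (11) = 11.0000
θ = 210.2° falls in segment 4 (206.4° to 249.9°, simple-harmonic, h = -11): β = 210.2 − 206.4 = 3.8°, B = 43.5°; Δs = -11/2·(1 − cos(π·0.0874)) = -0.2058; s = 11.0000 − 0.2058 = 10.7942
R = R0 + s = 44 + 10.7942 = 54.7942

54.7942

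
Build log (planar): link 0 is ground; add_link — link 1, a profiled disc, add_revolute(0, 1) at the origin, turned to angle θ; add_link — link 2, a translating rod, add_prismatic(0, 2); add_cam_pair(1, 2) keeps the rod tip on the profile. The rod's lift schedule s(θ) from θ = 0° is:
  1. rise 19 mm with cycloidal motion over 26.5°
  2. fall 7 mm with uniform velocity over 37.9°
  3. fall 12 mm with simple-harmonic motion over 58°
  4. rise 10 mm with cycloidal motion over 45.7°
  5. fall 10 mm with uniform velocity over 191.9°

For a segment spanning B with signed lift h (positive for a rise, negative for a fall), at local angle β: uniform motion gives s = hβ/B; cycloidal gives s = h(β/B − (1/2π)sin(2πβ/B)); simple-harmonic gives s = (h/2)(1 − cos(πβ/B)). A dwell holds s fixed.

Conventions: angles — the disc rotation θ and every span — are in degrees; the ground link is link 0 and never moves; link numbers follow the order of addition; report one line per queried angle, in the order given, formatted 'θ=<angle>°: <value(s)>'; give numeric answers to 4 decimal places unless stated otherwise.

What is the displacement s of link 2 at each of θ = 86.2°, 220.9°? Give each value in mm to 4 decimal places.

seg 1 [0°–26.5°] cycloidal, h=19: full span → s += 19 → s = 19.0000
seg 2 [26.5°–64.4°] uniform, h=-7: full span → s += -7 → s = 12.0000
seg 3 [64.4°–122.4°] simple-harmonic, h=-12: θ=86.2° here. β=21.8, B=58. -12/2·(1 − cos(π·0.3759)) = -3.7189 → s = 8.2811
seg 3 [64.4°–122.4°] simple-harmonic, h=-12: full span → s += -12 → s = 0.0000
seg 4 [122.4°–168.1°] cycloidal, h=10: full span → s += 10 → s = 10.0000
seg 5 [168.1°–360°] uniform, h=-10: θ=220.9° here. β=52.8, B=191.9. -10·52.8/191.9 = -2.7514 → s = 7.2486

θ=86.2°: 8.2811
θ=220.9°: 7.2486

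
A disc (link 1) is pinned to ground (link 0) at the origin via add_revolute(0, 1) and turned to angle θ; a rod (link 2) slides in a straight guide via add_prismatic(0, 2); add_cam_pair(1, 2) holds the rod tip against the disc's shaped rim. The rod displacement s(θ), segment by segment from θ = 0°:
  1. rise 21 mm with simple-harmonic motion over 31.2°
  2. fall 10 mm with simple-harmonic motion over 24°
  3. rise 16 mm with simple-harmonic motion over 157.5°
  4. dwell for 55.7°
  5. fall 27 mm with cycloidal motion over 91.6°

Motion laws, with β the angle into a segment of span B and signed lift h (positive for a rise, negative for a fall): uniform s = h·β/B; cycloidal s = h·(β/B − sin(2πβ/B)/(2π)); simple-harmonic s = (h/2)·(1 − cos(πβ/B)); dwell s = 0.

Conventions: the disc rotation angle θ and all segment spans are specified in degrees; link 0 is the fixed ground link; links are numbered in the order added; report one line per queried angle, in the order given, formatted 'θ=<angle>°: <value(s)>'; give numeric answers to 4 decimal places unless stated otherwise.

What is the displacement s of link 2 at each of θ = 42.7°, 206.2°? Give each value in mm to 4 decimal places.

segment 1 (0° to 31.2°, simple-harmonic, h = 21) is passed completely: s = 0.0000 + (21) = 21.0000
θ = 42.7° falls in segment 2 (31.2° to 55.2°, simple-harmonic, h = -10): β = 42.7 − 31.2 = 11.5°, B = 24°; Δs = -10/2·(1 − cos(π·0.4792)) = -4.6730; s = 21.0000 − 4.6730 = 16.3270
segment 2 (31.2° to 55.2°, simple-harmonic, h = -10) is passed completely: s = 21.0000 + (-10) = 11.0000
θ = 206.2° falls in segment 3 (55.2° to 212.7°, simple-harmonic, h = 16): β = 206.2 − 55.2 = 151°, B = 157.5°; Δs = 16/2·(1 − cos(π·0.9587)) = 15.9329; s = 11.0000 + 15.9329 = 26.9329

θ=42.7°: 16.3270
θ=206.2°: 26.9329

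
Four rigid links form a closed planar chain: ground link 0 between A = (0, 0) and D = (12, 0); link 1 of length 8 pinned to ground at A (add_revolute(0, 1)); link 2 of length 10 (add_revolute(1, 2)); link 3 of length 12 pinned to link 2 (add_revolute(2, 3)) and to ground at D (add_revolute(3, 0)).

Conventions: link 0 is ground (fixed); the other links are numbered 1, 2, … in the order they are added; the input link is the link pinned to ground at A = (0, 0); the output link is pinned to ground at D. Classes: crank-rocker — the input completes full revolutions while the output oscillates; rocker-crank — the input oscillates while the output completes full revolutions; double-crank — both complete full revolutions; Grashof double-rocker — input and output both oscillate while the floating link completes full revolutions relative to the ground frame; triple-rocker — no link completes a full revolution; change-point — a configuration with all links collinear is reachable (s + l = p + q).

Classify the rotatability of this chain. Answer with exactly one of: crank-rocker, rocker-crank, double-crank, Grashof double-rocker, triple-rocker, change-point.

lengths: ground=12, input=8, coupler=10, output=12
sorted: s=8 (shortest), l=12 (longest), p+q=22
s + l = 20 vs p + q = 22
s + l < p + q (Grashof) with shortest = input link → crank-rocker

crank-rocker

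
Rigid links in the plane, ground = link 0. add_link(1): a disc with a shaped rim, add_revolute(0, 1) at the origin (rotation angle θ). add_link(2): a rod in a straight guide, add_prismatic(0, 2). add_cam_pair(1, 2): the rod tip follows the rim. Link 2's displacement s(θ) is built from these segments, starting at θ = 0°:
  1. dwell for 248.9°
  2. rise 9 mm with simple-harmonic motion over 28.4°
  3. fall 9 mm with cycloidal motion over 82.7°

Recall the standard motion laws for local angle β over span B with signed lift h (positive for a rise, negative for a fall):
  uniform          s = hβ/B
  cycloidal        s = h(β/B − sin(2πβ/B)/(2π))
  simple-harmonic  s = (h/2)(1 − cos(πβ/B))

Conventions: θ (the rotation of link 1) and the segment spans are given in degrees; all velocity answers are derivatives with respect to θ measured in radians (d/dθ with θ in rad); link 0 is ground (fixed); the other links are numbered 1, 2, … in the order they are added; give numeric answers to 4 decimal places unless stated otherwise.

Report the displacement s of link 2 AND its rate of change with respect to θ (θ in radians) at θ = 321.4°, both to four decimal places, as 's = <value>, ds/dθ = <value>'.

segment 1 (0° to 248.9°, dwell): s unchanged at 0.0000
segment 2 (248.9° to 277.3°, simple-harmonic, h = 9) is passed completely: s = 0.0000 + (9) = 9.0000
θ = 321.4° falls in segment 3 (277.3° to 360°, cycloidal, h = -9): β = 321.4 − 277.3 = 44.1°, B = 82.7°; Δs = -9·(0.5333 − sin(2π·0.5333)/(2π)) = -5.0964; s = 9.0000 − 5.0964 = 3.9036
velocity in seg [277.3°–360°] (cycloidal), θ in radians: β = 44.1° = 0.7697 rad, B = 82.7° = 1.4434 rad; ds/dθ = (h/B)(1 − cos(2πβ/B)) = ((-9)/1.4434)(1 − cos(2π·0.5333)) = -12.335064 mm/rad

s = 3.9036, ds/dθ = -12.3351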